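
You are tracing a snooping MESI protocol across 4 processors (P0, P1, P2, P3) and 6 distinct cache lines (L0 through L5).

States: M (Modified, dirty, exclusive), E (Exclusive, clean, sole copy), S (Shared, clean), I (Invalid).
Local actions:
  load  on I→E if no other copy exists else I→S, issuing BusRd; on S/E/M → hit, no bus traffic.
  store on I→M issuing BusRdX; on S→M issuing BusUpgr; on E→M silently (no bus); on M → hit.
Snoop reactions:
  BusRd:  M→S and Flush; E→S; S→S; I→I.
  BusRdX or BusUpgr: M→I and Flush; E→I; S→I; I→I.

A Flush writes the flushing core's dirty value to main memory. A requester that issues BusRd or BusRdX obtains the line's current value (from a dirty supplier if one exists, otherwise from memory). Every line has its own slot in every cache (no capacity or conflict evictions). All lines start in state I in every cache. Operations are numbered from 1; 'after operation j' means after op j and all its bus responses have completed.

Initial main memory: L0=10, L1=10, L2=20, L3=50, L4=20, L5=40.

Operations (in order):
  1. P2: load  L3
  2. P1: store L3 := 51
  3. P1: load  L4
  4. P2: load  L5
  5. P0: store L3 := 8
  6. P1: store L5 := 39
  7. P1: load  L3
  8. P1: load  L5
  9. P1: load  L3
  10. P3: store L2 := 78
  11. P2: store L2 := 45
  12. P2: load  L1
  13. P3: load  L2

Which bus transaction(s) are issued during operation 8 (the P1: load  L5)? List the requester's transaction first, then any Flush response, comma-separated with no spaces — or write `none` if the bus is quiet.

bus = none

  op1 P2: load  L3 → I/I/E/I on L3; bus BusRd; mem=50
  op2 P1: store L3 := 51 → I/M/I/I on L3; bus BusRdX; mem=50
  op3 P1: load  L4 → I/E/I/I on L4; bus BusRd; mem=20
  op4 P2: load  L5 → I/I/E/I on L5; bus BusRd; mem=40
  op5 P0: store L3 := 8 → M/I/I/I on L3; bus BusRdX Flush; mem=51
  op6 P1: store L5 := 39 → I/M/I/I on L5; bus BusRdX; mem=40
  op7 P1: load  L3 → S/S/I/I on L3; bus BusRd Flush; mem=8
  op8 P1: load  L5 → I/M/I/I on L5; bus (none); mem=40
  op9 P1: load  L3 → S/S/I/I on L3; bus (none); mem=8
  op10 P3: store L2 := 78 → I/I/I/M on L2; bus BusRdX; mem=20
  op11 P2: store L2 := 45 → I/I/M/I on L2; bus BusRdX Flush; mem=78
  op12 P2: load  L1 → I/I/E/I on L1; bus BusRd; mem=10
  op13 P3: load  L2 → I/I/S/S on L2; bus BusRd Flush; mem=45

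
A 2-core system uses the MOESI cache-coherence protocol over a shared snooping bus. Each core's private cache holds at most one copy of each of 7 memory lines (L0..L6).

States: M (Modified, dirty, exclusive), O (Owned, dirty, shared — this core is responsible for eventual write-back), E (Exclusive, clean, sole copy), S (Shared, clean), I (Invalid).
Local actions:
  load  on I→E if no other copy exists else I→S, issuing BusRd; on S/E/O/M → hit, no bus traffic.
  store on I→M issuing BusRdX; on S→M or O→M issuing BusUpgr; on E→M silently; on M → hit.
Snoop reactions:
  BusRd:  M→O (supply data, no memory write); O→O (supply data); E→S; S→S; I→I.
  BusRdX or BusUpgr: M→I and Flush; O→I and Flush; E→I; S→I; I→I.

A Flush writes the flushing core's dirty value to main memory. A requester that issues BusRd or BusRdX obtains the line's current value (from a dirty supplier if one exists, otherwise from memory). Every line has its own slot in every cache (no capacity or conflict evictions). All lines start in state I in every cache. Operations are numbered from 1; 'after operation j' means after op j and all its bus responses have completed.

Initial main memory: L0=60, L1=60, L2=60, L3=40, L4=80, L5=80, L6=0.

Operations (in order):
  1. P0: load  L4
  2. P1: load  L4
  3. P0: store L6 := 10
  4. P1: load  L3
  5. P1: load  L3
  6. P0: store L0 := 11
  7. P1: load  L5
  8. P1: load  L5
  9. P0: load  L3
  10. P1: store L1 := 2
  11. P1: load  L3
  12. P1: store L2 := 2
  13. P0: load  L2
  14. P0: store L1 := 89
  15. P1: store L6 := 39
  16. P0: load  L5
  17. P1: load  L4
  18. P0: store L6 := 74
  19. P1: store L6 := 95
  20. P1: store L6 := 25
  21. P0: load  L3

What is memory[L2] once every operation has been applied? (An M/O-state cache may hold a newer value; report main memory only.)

[1] P0: load  L4 | P0:E(80), P1:I | bus: BusRd
[2] P1: load  L4 | P0:S(80), P1:S(80) | bus: BusRd
[3] P0: store L6 := 10 | P0:M(10), P1:I | bus: BusRdX
[4] P1: load  L3 | P0:I, P1:E(40) | bus: BusRd
[5] P1: load  L3 | P0:I, P1:E(40) | bus: none
[6] P0: store L0 := 11 | P0:M(11), P1:I | bus: BusRdX
[7] P1: load  L5 | P0:I, P1:E(80) | bus: BusRd
[8] P1: load  L5 | P0:I, P1:E(80) | bus: none
[9] P0: load  L3 | P0:S(40), P1:S(40) | bus: BusRd
[10] P1: store L1 := 2 | P0:I, P1:M(2) | bus: BusRdX
[11] P1: load  L3 | P0:S(40), P1:S(40) | bus: none
[12] P1: store L2 := 2 | P0:I, P1:M(2) | bus: BusRdX
[13] P0: load  L2 | P0:S(2), P1:O(2) | bus: BusRd
[14] P0: store L1 := 89 | P0:M(89), P1:I | bus: BusRdX,Flush
[15] P1: store L6 := 39 | P0:I, P1:M(39) | bus: BusRdX,Flush
[16] P0: load  L5 | P0:S(80), P1:S(80) | bus: BusRd
[17] P1: load  L4 | P0:S(80), P1:S(80) | bus: none
[18] P0: store L6 := 74 | P0:M(74), P1:I | bus: BusRdX,Flush
[19] P1: store L6 := 95 | P0:I, P1:M(95) | bus: BusRdX,Flush
[20] P1: store L6 := 25 | P0:I, P1:M(25) | bus: none
[21] P0: load  L3 | P0:S(40), P1:S(40) | bus: none

memory[L2] = 60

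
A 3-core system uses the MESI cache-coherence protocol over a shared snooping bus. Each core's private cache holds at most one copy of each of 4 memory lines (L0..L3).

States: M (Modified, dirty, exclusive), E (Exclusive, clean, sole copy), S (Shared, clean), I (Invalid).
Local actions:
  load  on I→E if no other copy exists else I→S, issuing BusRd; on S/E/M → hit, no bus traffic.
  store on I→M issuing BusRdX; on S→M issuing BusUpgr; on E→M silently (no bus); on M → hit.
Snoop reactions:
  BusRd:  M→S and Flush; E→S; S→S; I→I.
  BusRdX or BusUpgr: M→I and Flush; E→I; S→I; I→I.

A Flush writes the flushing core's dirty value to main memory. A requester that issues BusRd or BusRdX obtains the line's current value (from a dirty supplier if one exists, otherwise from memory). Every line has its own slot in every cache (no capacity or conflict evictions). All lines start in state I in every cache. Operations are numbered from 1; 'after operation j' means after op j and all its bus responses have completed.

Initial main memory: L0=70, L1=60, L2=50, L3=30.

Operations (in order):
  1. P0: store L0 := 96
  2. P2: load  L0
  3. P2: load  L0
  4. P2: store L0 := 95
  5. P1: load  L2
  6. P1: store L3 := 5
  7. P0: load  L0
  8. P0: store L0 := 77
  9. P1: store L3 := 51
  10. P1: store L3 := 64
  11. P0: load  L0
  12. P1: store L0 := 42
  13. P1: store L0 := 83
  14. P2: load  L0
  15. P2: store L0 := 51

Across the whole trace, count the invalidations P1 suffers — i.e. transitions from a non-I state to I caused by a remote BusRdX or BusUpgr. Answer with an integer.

invalidations = 1

step 1: P0: store L0 := 96  ⟶  MII  (L0)  txn=BusRdX  M[L0]=70
step 2: P2: load  L0  ⟶  SIS  (L0)  txn=BusRd+Flush  M[L0]=96
step 3: P2: load  L0  ⟶  SIS  (L0)  txn=∅  M[L0]=96
step 4: P2: store L0 := 95  ⟶  IIM  (L0)  txn=BusUpgr  M[L0]=96
step 5: P1: load  L2  ⟶  IEI  (L2)  txn=BusRd  M[L2]=50
step 6: P1: store L3 := 5  ⟶  IMI  (L3)  txn=BusRdX  M[L3]=30
step 7: P0: load  L0  ⟶  SIS  (L0)  txn=BusRd+Flush  M[L0]=95
step 8: P0: store L0 := 77  ⟶  MII  (L0)  txn=BusUpgr  M[L0]=95
step 9: P1: store L3 := 51  ⟶  IMI  (L3)  txn=∅  M[L3]=30
step 10: P1: store L3 := 64  ⟶  IMI  (L3)  txn=∅  M[L3]=30
step 11: P0: load  L0  ⟶  MII  (L0)  txn=∅  M[L0]=95
step 12: P1: store L0 := 42  ⟶  IMI  (L0)  txn=BusRdX+Flush  M[L0]=77
step 13: P1: store L0 := 83  ⟶  IMI  (L0)  txn=∅  M[L0]=77
step 14: P2: load  L0  ⟶  ISS  (L0)  txn=BusRd+Flush  M[L0]=83
step 15: P2: store L0 := 51  ⟶  IIM  (L0)  txn=BusUpgr  M[L0]=83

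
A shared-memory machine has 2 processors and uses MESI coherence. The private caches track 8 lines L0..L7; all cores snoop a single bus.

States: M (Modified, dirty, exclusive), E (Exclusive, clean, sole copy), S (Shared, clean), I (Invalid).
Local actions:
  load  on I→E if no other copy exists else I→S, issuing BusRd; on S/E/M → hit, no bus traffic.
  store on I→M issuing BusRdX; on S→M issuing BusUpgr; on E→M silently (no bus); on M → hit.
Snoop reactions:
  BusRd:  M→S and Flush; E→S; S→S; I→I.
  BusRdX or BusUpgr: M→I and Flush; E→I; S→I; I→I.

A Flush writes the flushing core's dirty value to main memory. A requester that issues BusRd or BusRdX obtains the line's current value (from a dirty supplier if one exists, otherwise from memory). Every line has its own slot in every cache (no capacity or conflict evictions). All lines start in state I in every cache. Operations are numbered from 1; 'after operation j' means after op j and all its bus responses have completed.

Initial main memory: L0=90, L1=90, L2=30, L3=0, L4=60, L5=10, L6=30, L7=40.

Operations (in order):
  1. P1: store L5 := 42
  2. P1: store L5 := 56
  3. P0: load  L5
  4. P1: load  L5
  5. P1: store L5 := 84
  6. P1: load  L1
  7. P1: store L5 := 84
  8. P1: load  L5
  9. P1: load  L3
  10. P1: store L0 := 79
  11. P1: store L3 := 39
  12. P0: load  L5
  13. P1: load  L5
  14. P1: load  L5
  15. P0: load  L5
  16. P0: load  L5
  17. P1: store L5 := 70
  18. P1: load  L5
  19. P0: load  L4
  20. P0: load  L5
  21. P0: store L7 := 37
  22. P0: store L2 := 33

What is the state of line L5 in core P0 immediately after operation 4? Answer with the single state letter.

step 1: P1: store L5 := 42  ⟶  IM  (L5)  txn=BusRdX  M[L5]=10
step 2: P1: store L5 := 56  ⟶  IM  (L5)  txn=∅  M[L5]=10
step 3: P0: load  L5  ⟶  SS  (L5)  txn=BusRd+Flush  M[L5]=56
step 4: P1: load  L5  ⟶  SS  (L5)  txn=∅  M[L5]=56
step 5: P1: store L5 := 84  ⟶  IM  (L5)  txn=BusUpgr  M[L5]=56
step 6: P1: load  L1  ⟶  IE  (L1)  txn=BusRd  M[L1]=90
step 7: P1: store L5 := 84  ⟶  IM  (L5)  txn=∅  M[L5]=56
step 8: P1: load  L5  ⟶  IM  (L5)  txn=∅  M[L5]=56
step 9: P1: load  L3  ⟶  IE  (L3)  txn=BusRd  M[L3]=0
step 10: P1: store L0 := 79  ⟶  IM  (L0)  txn=BusRdX  M[L0]=90
step 11: P1: store L3 := 39  ⟶  IM  (L3)  txn=∅  M[L3]=0
step 12: P0: load  L5  ⟶  SS  (L5)  txn=BusRd+Flush  M[L5]=84
step 13: P1: load  L5  ⟶  SS  (L5)  txn=∅  M[L5]=84
step 14: P1: load  L5  ⟶  SS  (L5)  txn=∅  M[L5]=84
step 15: P0: load  L5  ⟶  SS  (L5)  txn=∅  M[L5]=84
step 16: P0: load  L5  ⟶  SS  (L5)  txn=∅  M[L5]=84
step 17: P1: store L5 := 70  ⟶  IM  (L5)  txn=BusUpgr  M[L5]=84
step 18: P1: load  L5  ⟶  IM  (L5)  txn=∅  M[L5]=84
step 19: P0: load  L4  ⟶  EI  (L4)  txn=BusRd  M[L4]=60
step 20: P0: load  L5  ⟶  SS  (L5)  txn=BusRd+Flush  M[L5]=70
step 21: P0: store L7 := 37  ⟶  MI  (L7)  txn=BusRdX  M[L7]=40
step 22: P0: store L2 := 33  ⟶  MI  (L2)  txn=BusRdX  M[L2]=30

state = S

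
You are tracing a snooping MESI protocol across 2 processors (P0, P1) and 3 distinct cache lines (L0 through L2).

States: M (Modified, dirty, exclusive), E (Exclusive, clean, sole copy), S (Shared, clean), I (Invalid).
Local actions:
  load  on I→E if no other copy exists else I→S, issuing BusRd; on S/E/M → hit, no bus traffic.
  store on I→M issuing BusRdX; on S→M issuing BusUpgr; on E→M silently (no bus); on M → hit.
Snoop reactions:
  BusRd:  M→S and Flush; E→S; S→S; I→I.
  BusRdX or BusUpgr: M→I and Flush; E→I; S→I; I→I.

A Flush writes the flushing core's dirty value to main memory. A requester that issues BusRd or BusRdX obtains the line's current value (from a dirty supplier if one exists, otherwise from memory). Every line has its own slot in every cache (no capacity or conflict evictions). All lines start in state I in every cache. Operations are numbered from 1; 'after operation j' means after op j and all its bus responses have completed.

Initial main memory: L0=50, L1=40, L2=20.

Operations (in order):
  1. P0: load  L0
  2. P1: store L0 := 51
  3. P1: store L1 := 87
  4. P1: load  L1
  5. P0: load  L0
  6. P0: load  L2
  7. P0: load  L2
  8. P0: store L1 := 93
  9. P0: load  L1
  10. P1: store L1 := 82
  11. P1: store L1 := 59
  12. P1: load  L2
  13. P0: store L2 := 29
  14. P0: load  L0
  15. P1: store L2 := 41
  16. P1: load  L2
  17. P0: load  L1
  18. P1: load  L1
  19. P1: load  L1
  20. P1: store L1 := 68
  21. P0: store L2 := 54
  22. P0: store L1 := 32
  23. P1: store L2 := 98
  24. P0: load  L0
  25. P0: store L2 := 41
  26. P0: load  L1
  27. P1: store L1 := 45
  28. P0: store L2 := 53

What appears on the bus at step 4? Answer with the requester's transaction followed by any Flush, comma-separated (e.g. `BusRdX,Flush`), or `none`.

bus = none

step 1: P0: load  L0  ⟶  EI  (L0)  txn=BusRd  M[L0]=50
step 2: P1: store L0 := 51  ⟶  IM  (L0)  txn=BusRdX  M[L0]=50
step 3: P1: store L1 := 87  ⟶  IM  (L1)  txn=BusRdX  M[L1]=40
step 4: P1: load  L1  ⟶  IM  (L1)  txn=∅  M[L1]=40
step 5: P0: load  L0  ⟶  SS  (L0)  txn=BusRd+Flush  M[L0]=51
step 6: P0: load  L2  ⟶  EI  (L2)  txn=BusRd  M[L2]=20
step 7: P0: load  L2  ⟶  EI  (L2)  txn=∅  M[L2]=20
step 8: P0: store L1 := 93  ⟶  MI  (L1)  txn=BusRdX+Flush  M[L1]=87
step 9: P0: load  L1  ⟶  MI  (L1)  txn=∅  M[L1]=87
step 10: P1: store L1 := 82  ⟶  IM  (L1)  txn=BusRdX+Flush  M[L1]=93
step 11: P1: store L1 := 59  ⟶  IM  (L1)  txn=∅  M[L1]=93
step 12: P1: load  L2  ⟶  SS  (L2)  txn=BusRd  M[L2]=20
step 13: P0: store L2 := 29  ⟶  MI  (L2)  txn=BusUpgr  M[L2]=20
step 14: P0: load  L0  ⟶  SS  (L0)  txn=∅  M[L0]=51
step 15: P1: store L2 := 41  ⟶  IM  (L2)  txn=BusRdX+Flush  M[L2]=29
step 16: P1: load  L2  ⟶  IM  (L2)  txn=∅  M[L2]=29
step 17: P0: load  L1  ⟶  SS  (L1)  txn=BusRd+Flush  M[L1]=59
step 18: P1: load  L1  ⟶  SS  (L1)  txn=∅  M[L1]=59
step 19: P1: load  L1  ⟶  SS  (L1)  txn=∅  M[L1]=59
step 20: P1: store L1 := 68  ⟶  IM  (L1)  txn=BusUpgr  M[L1]=59
step 21: P0: store L2 := 54  ⟶  MI  (L2)  txn=BusRdX+Flush  M[L2]=41
step 22: P0: store L1 := 32  ⟶  MI  (L1)  txn=BusRdX+Flush  M[L1]=68
step 23: P1: store L2 := 98  ⟶  IM  (L2)  txn=BusRdX+Flush  M[L2]=54
step 24: P0: load  L0  ⟶  SS  (L0)  txn=∅  M[L0]=51
step 25: P0: store L2 := 41  ⟶  MI  (L2)  txn=BusRdX+Flush  M[L2]=98
step 26: P0: load  L1  ⟶  MI  (L1)  txn=∅  M[L1]=68
step 27: P1: store L1 := 45  ⟶  IM  (L1)  txn=BusRdX+Flush  M[L1]=32
step 28: P0: store L2 := 53  ⟶  MI  (L2)  txn=∅  M[L2]=98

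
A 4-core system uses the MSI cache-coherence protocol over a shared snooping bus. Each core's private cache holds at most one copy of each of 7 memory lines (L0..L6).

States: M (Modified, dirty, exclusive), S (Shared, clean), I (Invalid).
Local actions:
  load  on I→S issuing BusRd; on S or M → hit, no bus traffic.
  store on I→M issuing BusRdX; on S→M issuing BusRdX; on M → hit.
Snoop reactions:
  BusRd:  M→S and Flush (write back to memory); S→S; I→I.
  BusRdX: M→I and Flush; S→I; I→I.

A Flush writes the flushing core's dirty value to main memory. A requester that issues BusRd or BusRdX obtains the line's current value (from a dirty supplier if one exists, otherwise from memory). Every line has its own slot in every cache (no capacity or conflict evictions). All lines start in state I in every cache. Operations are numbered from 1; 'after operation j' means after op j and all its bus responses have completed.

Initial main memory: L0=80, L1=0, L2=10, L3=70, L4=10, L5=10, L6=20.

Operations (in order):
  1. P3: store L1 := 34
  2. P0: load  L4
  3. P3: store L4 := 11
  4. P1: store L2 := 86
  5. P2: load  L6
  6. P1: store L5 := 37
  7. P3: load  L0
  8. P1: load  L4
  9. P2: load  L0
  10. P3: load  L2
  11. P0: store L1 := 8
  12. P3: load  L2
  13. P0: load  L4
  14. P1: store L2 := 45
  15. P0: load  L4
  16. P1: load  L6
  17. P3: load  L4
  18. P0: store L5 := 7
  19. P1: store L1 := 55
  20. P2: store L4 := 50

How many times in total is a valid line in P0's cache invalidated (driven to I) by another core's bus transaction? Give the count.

invalidations = 3

1. P3: store L1 := 34  bus=[BusRdX]  L1: P0=I P1=I P2=I P3=M  mem[L1]=0
2. P0: load  L4  bus=[BusRd]  L4: P0=S P1=I P2=I P3=I  mem[L4]=10
3. P3: store L4 := 11  bus=[BusRdX]  L4: P0=I P1=I P2=I P3=M  mem[L4]=10
4. P1: store L2 := 86  bus=[BusRdX]  L2: P0=I P1=M P2=I P3=I  mem[L2]=10
5. P2: load  L6  bus=[BusRd]  L6: P0=I P1=I P2=S P3=I  mem[L6]=20
6. P1: store L5 := 37  bus=[BusRdX]  L5: P0=I P1=M P2=I P3=I  mem[L5]=10
7. P3: load  L0  bus=[BusRd]  L0: P0=I P1=I P2=I P3=S  mem[L0]=80
8. P1: load  L4  bus=[BusRd,Flush]  L4: P0=I P1=S P2=I P3=S  mem[L4]=11
9. P2: load  L0  bus=[BusRd]  L0: P0=I P1=I P2=S P3=S  mem[L0]=80
10. P3: load  L2  bus=[BusRd,Flush]  L2: P0=I P1=S P2=I P3=S  mem[L2]=86
11. P0: store L1 := 8  bus=[BusRdX,Flush]  L1: P0=M P1=I P2=I P3=I  mem[L1]=34
12. P3: load  L2  bus=[-]  L2: P0=I P1=S P2=I P3=S  mem[L2]=86
13. P0: load  L4  bus=[BusRd]  L4: P0=S P1=S P2=I P3=S  mem[L4]=11
14. P1: store L2 := 45  bus=[BusRdX]  L2: P0=I P1=M P2=I P3=I  mem[L2]=86
15. P0: load  L4  bus=[-]  L4: P0=S P1=S P2=I P3=S  mem[L4]=11
16. P1: load  L6  bus=[BusRd]  L6: P0=I P1=S P2=S P3=I  mem[L6]=20
17. P3: load  L4  bus=[-]  L4: P0=S P1=S P2=I P3=S  mem[L4]=11
18. P0: store L5 := 7  bus=[BusRdX,Flush]  L5: P0=M P1=I P2=I P3=I  mem[L5]=37
19. P1: store L1 := 55  bus=[BusRdX,Flush]  L1: P0=I P1=M P2=I P3=I  mem[L1]=8
20. P2: store L4 := 50  bus=[BusRdX]  L4: P0=I P1=I P2=M P3=I  mem[L4]=11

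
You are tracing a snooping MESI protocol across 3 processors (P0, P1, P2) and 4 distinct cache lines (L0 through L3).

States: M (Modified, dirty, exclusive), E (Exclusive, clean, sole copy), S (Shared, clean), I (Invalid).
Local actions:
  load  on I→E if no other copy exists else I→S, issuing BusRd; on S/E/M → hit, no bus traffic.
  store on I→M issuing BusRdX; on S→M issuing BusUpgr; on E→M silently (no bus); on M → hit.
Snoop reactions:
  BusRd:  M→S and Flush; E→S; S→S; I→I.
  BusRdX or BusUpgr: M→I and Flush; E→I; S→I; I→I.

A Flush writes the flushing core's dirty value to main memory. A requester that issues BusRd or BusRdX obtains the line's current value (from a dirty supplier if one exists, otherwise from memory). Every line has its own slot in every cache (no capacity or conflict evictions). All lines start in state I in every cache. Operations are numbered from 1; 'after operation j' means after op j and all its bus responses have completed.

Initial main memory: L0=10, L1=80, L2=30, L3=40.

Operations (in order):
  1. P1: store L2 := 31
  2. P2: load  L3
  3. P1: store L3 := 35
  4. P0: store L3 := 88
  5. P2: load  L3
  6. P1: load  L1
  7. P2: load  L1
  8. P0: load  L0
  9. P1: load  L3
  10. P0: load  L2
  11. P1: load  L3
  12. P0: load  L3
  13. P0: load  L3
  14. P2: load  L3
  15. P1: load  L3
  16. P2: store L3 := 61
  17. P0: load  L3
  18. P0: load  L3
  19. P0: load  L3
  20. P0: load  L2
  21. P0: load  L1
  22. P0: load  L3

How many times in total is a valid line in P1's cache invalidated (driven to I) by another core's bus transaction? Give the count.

[1] P1: store L2 := 31 | P0:I, P1:M(31), P2:I | bus: BusRdX
[2] P2: load  L3 | P0:I, P1:I, P2:E(40) | bus: BusRd
[3] P1: store L3 := 35 | P0:I, P1:M(35), P2:I | bus: BusRdX
[4] P0: store L3 := 88 | P0:M(88), P1:I, P2:I | bus: BusRdX,Flush
[5] P2: load  L3 | P0:S(88), P1:I, P2:S(88) | bus: BusRd,Flush
[6] P1: load  L1 | P0:I, P1:E(80), P2:I | bus: BusRd
[7] P2: load  L1 | P0:I, P1:S(80), P2:S(80) | bus: BusRd
[8] P0: load  L0 | P0:E(10), P1:I, P2:I | bus: BusRd
[9] P1: load  L3 | P0:S(88), P1:S(88), P2:S(88) | bus: BusRd
[10] P0: load  L2 | P0:S(31), P1:S(31), P2:I | bus: BusRd,Flush
[11] P1: load  L3 | P0:S(88), P1:S(88), P2:S(88) | bus: none
[12] P0: load  L3 | P0:S(88), P1:S(88), P2:S(88) | bus: none
[13] P0: load  L3 | P0:S(88), P1:S(88), P2:S(88) | bus: none
[14] P2: load  L3 | P0:S(88), P1:S(88), P2:S(88) | bus: none
[15] P1: load  L3 | P0:S(88), P1:S(88), P2:S(88) | bus: none
[16] P2: store L3 := 61 | P0:I, P1:I, P2:M(61) | bus: BusUpgr
[17] P0: load  L3 | P0:S(61), P1:I, P2:S(61) | bus: BusRd,Flush
[18] P0: load  L3 | P0:S(61), P1:I, P2:S(61) | bus: none
[19] P0: load  L3 | P0:S(61), P1:I, P2:S(61) | bus: none
[20] P0: load  L2 | P0:S(31), P1:S(31), P2:I | bus: none
[21] P0: load  L1 | P0:S(80), P1:S(80), P2:S(80) | bus: BusRd
[22] P0: load  L3 | P0:S(61), P1:I, P2:S(61) | bus: none

invalidations = 2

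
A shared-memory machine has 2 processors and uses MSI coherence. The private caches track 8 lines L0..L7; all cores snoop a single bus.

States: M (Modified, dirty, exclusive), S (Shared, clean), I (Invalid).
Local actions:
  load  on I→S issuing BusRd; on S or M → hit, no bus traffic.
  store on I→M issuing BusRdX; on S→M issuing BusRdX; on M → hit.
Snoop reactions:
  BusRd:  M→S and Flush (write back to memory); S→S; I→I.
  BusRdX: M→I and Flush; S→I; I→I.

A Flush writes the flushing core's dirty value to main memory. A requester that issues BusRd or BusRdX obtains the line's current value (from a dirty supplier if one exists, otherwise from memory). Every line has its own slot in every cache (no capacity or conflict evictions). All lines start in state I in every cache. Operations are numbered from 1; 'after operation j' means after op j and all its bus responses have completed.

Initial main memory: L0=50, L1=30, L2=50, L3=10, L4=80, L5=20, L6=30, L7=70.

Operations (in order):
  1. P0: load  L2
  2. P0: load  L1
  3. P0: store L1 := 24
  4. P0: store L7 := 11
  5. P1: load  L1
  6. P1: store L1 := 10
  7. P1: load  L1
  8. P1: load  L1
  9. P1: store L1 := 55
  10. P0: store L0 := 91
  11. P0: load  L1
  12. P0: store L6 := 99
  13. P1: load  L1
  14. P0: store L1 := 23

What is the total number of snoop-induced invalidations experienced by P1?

invalidations = 1

[1] P0: load  L2 | P0:S(50), P1:I | bus: BusRd
[2] P0: load  L1 | P0:S(30), P1:I | bus: BusRd
[3] P0: store L1 := 24 | P0:M(24), P1:I | bus: BusRdX
[4] P0: store L7 := 11 | P0:M(11), P1:I | bus: BusRdX
[5] P1: load  L1 | P0:S(24), P1:S(24) | bus: BusRd,Flush
[6] P1: store L1 := 10 | P0:I, P1:M(10) | bus: BusRdX
[7] P1: load  L1 | P0:I, P1:M(10) | bus: none
[8] P1: load  L1 | P0:I, P1:M(10) | bus: none
[9] P1: store L1 := 55 | P0:I, P1:M(55) | bus: none
[10] P0: store L0 := 91 | P0:M(91), P1:I | bus: BusRdX
[11] P0: load  L1 | P0:S(55), P1:S(55) | bus: BusRd,Flush
[12] P0: store L6 := 99 | P0:M(99), P1:I | bus: BusRdX
[13] P1: load  L1 | P0:S(55), P1:S(55) | bus: none
[14] P0: store L1 := 23 | P0:M(23), P1:I | bus: BusRdX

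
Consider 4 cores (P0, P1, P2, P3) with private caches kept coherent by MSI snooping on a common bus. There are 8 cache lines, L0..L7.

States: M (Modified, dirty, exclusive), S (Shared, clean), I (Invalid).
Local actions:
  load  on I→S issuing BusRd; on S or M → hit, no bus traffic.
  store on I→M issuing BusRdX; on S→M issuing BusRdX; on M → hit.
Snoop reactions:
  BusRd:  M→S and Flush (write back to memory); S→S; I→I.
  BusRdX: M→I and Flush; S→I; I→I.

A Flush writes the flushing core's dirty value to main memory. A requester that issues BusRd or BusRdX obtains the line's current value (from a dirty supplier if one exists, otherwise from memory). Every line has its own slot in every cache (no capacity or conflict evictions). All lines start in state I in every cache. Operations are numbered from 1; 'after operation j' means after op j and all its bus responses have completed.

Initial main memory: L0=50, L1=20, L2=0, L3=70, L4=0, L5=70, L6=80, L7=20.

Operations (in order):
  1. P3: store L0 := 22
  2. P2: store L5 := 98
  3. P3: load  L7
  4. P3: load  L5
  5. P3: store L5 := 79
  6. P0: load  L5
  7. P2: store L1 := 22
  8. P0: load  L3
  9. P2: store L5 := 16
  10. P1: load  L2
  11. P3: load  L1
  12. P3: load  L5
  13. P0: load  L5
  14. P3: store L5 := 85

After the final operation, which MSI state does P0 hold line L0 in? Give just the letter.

state = I

  op1 P3: store L0 := 22 → I/I/I/M on L0; bus BusRdX; mem=50
  op2 P2: store L5 := 98 → I/I/M/I on L5; bus BusRdX; mem=70
  op3 P3: load  L7 → I/I/I/S on L7; bus BusRd; mem=20
  op4 P3: load  L5 → I/I/S/S on L5; bus BusRd Flush; mem=98
  op5 P3: store L5 := 79 → I/I/I/M on L5; bus BusRdX; mem=98
  op6 P0: load  L5 → S/I/I/S on L5; bus BusRd Flush; mem=79
  op7 P2: store L1 := 22 → I/I/M/I on L1; bus BusRdX; mem=20
  op8 P0: load  L3 → S/I/I/I on L3; bus BusRd; mem=70
  op9 P2: store L5 := 16 → I/I/M/I on L5; bus BusRdX; mem=79
  op10 P1: load  L2 → I/S/I/I on L2; bus BusRd; mem=0
  op11 P3: load  L1 → I/I/S/S on L1; bus BusRd Flush; mem=22
  op12 P3: load  L5 → I/I/S/S on L5; bus BusRd Flush; mem=16
  op13 P0: load  L5 → S/I/S/S on L5; bus BusRd; mem=16
  op14 P3: store L5 := 85 → I/I/I/M on L5; bus BusRdX; mem=16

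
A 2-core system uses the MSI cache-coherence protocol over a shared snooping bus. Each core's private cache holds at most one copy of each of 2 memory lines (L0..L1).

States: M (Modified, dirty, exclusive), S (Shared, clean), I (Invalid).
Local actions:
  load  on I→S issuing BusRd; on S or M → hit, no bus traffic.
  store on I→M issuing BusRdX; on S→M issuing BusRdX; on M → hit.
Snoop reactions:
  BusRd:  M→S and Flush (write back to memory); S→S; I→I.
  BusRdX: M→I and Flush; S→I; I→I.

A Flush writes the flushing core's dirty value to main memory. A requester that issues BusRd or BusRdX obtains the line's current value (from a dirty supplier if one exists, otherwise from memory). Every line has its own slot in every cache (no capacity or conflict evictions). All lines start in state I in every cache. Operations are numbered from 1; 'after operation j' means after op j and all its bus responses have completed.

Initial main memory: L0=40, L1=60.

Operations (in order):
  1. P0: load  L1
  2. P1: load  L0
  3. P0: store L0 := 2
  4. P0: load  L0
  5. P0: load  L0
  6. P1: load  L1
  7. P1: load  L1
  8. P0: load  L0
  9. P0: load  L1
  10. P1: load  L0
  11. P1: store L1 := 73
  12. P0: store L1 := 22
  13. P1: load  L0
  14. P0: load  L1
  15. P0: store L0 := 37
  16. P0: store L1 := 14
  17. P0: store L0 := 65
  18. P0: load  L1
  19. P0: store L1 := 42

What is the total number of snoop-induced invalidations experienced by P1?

1. P0: load  L1  bus=[BusRd]  L1: P0=S P1=I  mem[L1]=60
2. P1: load  L0  bus=[BusRd]  L0: P0=I P1=S  mem[L0]=40
3. P0: store L0 := 2  bus=[BusRdX]  L0: P0=M P1=I  mem[L0]=40
4. P0: load  L0  bus=[-]  L0: P0=M P1=I  mem[L0]=40
5. P0: load  L0  bus=[-]  L0: P0=M P1=I  mem[L0]=40
6. P1: load  L1  bus=[BusRd]  L1: P0=S P1=S  mem[L1]=60
7. P1: load  L1  bus=[-]  L1: P0=S P1=S  mem[L1]=60
8. P0: load  L0  bus=[-]  L0: P0=M P1=I  mem[L0]=40
9. P0: load  L1  bus=[-]  L1: P0=S P1=S  mem[L1]=60
10. P1: load  L0  bus=[BusRd,Flush]  L0: P0=S P1=S  mem[L0]=2
11. P1: store L1 := 73  bus=[BusRdX]  L1: P0=I P1=M  mem[L1]=60
12. P0: store L1 := 22  bus=[BusRdX,Flush]  L1: P0=M P1=I  mem[L1]=73
13. P1: load  L0  bus=[-]  L0: P0=S P1=S  mem[L0]=2
14. P0: load  L1  bus=[-]  L1: P0=M P1=I  mem[L1]=73
15. P0: store L0 := 37  bus=[BusRdX]  L0: P0=M P1=I  mem[L0]=2
16. P0: store L1 := 14  bus=[-]  L1: P0=M P1=I  mem[L1]=73
17. P0: store L0 := 65  bus=[-]  L0: P0=M P1=I  mem[L0]=2
18. P0: load  L1  bus=[-]  L1: P0=M P1=I  mem[L1]=73
19. P0: store L1 := 42  bus=[-]  L1: P0=M P1=I  mem[L1]=73

invalidations = 3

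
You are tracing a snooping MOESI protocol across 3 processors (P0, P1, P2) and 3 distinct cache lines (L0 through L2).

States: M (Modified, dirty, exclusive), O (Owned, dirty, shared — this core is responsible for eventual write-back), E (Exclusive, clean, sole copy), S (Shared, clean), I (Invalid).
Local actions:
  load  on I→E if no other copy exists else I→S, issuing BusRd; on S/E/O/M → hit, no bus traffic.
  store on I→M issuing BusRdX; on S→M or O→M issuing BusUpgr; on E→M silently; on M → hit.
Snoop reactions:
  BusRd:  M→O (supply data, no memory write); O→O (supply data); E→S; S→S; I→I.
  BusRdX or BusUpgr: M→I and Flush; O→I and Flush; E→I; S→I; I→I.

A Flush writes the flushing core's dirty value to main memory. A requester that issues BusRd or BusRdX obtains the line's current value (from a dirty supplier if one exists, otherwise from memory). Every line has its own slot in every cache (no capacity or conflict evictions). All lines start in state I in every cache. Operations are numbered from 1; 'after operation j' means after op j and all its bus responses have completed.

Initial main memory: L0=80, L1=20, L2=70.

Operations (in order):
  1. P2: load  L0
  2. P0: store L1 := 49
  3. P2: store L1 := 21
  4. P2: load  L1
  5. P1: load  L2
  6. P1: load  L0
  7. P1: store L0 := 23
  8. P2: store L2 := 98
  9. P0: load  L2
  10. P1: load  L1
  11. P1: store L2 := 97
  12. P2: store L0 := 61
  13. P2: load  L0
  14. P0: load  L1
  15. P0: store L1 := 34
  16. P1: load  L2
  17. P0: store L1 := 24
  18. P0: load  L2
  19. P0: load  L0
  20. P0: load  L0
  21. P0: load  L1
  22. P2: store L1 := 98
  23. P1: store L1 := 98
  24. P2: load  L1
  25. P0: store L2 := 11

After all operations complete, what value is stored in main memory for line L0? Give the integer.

memory[L0] = 23

step 1: P2: load  L0  ⟶  IIE  (L0)  txn=BusRd  M[L0]=80
step 2: P0: store L1 := 49  ⟶  MII  (L1)  txn=BusRdX  M[L1]=20
step 3: P2: store L1 := 21  ⟶  IIM  (L1)  txn=BusRdX+Flush  M[L1]=49
step 4: P2: load  L1  ⟶  IIM  (L1)  txn=∅  M[L1]=49
step 5: P1: load  L2  ⟶  IEI  (L2)  txn=BusRd  M[L2]=70
step 6: P1: load  L0  ⟶  ISS  (L0)  txn=BusRd  M[L0]=80
step 7: P1: store L0 := 23  ⟶  IMI  (L0)  txn=BusUpgr  M[L0]=80
step 8: P2: store L2 := 98  ⟶  IIM  (L2)  txn=BusRdX  M[L2]=70
step 9: P0: load  L2  ⟶  SIO  (L2)  txn=BusRd  M[L2]=70
step 10: P1: load  L1  ⟶  ISO  (L1)  txn=BusRd  M[L1]=49
step 11: P1: store L2 := 97  ⟶  IMI  (L2)  txn=BusRdX+Flush  M[L2]=98
step 12: P2: store L0 := 61  ⟶  IIM  (L0)  txn=BusRdX+Flush  M[L0]=23
step 13: P2: load  L0  ⟶  IIM  (L0)  txn=∅  M[L0]=23
step 14: P0: load  L1  ⟶  SSO  (L1)  txn=BusRd  M[L1]=49
step 15: P0: store L1 := 34  ⟶  MII  (L1)  txn=BusUpgr+Flush  M[L1]=21
step 16: P1: load  L2  ⟶  IMI  (L2)  txn=∅  M[L2]=98
step 17: P0: store L1 := 24  ⟶  MII  (L1)  txn=∅  M[L1]=21
step 18: P0: load  L2  ⟶  SOI  (L2)  txn=BusRd  M[L2]=98
step 19: P0: load  L0  ⟶  SIO  (L0)  txn=BusRd  M[L0]=23
step 20: P0: load  L0  ⟶  SIO  (L0)  txn=∅  M[L0]=23
step 21: P0: load  L1  ⟶  MII  (L1)  txn=∅  M[L1]=21
step 22: P2: store L1 := 98  ⟶  IIM  (L1)  txn=BusRdX+Flush  M[L1]=24
step 23: P1: store L1 := 98  ⟶  IMI  (L1)  txn=BusRdX+Flush  M[L1]=98
step 24: P2: load  L1  ⟶  IOS  (L1)  txn=BusRd  M[L1]=98
step 25: P0: store L2 := 11  ⟶  MII  (L2)  txn=BusUpgr+Flush  M[L2]=97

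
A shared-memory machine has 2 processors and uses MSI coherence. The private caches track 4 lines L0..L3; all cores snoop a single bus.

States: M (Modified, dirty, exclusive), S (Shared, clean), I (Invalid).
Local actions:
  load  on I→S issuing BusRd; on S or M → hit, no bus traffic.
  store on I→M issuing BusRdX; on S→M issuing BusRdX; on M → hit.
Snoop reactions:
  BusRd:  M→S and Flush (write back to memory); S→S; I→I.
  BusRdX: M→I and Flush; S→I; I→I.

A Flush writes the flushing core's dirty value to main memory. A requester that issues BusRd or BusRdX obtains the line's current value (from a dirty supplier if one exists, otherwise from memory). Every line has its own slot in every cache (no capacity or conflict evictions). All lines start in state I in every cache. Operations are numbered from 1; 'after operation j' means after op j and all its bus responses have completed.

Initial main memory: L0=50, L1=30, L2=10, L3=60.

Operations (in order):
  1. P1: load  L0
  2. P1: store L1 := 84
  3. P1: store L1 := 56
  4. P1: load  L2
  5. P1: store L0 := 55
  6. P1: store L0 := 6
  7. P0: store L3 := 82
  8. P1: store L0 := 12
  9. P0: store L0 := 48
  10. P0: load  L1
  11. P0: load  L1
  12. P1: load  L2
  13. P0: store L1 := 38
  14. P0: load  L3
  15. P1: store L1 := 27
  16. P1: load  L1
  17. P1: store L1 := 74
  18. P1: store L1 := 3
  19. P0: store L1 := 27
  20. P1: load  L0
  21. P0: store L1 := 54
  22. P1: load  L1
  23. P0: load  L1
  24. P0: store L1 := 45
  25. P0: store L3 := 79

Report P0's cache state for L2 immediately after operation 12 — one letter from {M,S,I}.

state = I

[1] P1: load  L0 | P0:I, P1:S(50) | bus: BusRd
[2] P1: store L1 := 84 | P0:I, P1:M(84) | bus: BusRdX
[3] P1: store L1 := 56 | P0:I, P1:M(56) | bus: none
[4] P1: load  L2 | P0:I, P1:S(10) | bus: BusRd
[5] P1: store L0 := 55 | P0:I, P1:M(55) | bus: BusRdX
[6] P1: store L0 := 6 | P0:I, P1:M(6) | bus: none
[7] P0: store L3 := 82 | P0:M(82), P1:I | bus: BusRdX
[8] P1: store L0 := 12 | P0:I, P1:M(12) | bus: none
[9] P0: store L0 := 48 | P0:M(48), P1:I | bus: BusRdX,Flush
[10] P0: load  L1 | P0:S(56), P1:S(56) | bus: BusRd,Flush
[11] P0: load  L1 | P0:S(56), P1:S(56) | bus: none
[12] P1: load  L2 | P0:I, P1:S(10) | bus: none
[13] P0: store L1 := 38 | P0:M(38), P1:I | bus: BusRdX
[14] P0: load  L3 | P0:M(82), P1:I | bus: none
[15] P1: store L1 := 27 | P0:I, P1:M(27) | bus: BusRdX,Flush
[16] P1: load  L1 | P0:I, P1:M(27) | bus: none
[17] P1: store L1 := 74 | P0:I, P1:M(74) | bus: none
[18] P1: store L1 := 3 | P0:I, P1:M(3) | bus: none
[19] P0: store L1 := 27 | P0:M(27), P1:I | bus: BusRdX,Flush
[20] P1: load  L0 | P0:S(48), P1:S(48) | bus: BusRd,Flush
[21] P0: store L1 := 54 | P0:M(54), P1:I | bus: none
[22] P1: load  L1 | P0:S(54), P1:S(54) | bus: BusRd,Flush
[23] P0: load  L1 | P0:S(54), P1:S(54) | bus: none
[24] P0: store L1 := 45 | P0:M(45), P1:I | bus: BusRdX
[25] P0: store L3 := 79 | P0:M(79), P1:I | bus: none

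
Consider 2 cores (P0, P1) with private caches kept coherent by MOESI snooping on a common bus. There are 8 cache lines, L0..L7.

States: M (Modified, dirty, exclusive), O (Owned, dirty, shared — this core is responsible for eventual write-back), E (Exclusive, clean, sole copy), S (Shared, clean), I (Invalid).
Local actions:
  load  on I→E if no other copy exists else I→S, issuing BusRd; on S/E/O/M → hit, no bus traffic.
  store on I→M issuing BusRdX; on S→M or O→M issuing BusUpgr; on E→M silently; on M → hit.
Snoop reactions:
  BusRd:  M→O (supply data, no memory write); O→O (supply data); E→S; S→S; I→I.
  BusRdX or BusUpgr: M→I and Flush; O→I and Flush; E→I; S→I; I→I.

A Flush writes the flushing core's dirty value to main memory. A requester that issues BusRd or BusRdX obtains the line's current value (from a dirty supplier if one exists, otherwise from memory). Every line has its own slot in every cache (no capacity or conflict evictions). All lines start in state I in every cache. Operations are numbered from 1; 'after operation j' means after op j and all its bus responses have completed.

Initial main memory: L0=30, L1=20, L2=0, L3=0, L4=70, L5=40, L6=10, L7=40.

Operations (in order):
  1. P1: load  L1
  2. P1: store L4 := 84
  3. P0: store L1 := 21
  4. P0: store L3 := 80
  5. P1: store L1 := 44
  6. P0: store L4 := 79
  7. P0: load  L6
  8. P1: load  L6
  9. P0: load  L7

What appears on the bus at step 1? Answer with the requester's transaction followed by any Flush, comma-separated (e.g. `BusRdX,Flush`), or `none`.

bus = BusRd

  op1 P1: load  L1 → I/E on L1; bus BusRd; mem=20
  op2 P1: store L4 := 84 → I/M on L4; bus BusRdX; mem=70
  op3 P0: store L1 := 21 → M/I on L1; bus BusRdX; mem=20
  op4 P0: store L3 := 80 → M/I on L3; bus BusRdX; mem=0
  op5 P1: store L1 := 44 → I/M on L1; bus BusRdX Flush; mem=21
  op6 P0: store L4 := 79 → M/I on L4; bus BusRdX Flush; mem=84
  op7 P0: load  L6 → E/I on L6; bus BusRd; mem=10
  op8 P1: load  L6 → S/S on L6; bus BusRd; mem=10
  op9 P0: load  L7 → E/I on L7; bus BusRd; mem=40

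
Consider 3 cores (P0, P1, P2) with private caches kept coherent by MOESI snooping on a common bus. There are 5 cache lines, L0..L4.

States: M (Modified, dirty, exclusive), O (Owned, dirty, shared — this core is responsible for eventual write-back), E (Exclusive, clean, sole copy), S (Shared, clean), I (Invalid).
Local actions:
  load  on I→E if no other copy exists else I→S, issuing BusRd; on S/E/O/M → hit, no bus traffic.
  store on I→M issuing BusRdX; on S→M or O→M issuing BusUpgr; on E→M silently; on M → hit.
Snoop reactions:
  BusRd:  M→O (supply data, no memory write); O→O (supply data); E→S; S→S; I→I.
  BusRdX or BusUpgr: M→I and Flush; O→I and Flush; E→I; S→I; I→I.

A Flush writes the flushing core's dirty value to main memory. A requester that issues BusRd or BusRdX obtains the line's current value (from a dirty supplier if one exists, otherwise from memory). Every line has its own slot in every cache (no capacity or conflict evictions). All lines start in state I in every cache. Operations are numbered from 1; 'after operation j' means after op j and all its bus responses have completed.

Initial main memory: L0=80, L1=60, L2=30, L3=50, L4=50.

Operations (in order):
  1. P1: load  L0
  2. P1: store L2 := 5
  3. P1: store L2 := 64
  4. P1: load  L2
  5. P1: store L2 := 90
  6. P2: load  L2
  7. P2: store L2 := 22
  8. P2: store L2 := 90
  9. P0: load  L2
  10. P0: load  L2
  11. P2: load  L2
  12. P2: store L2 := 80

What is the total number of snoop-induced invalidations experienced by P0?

invalidations = 1

1. P1: load  L0  bus=[BusRd]  L0: P0=I P1=E P2=I  mem[L0]=80
2. P1: store L2 := 5  bus=[BusRdX]  L2: P0=I P1=M P2=I  mem[L2]=30
3. P1: store L2 := 64  bus=[-]  L2: P0=I P1=M P2=I  mem[L2]=30
4. P1: load  L2  bus=[-]  L2: P0=I P1=M P2=I  mem[L2]=30
5. P1: store L2 := 90  bus=[-]  L2: P0=I P1=M P2=I  mem[L2]=30
6. P2: load  L2  bus=[BusRd]  L2: P0=I P1=O P2=S  mem[L2]=30
7. P2: store L2 := 22  bus=[BusUpgr,Flush]  L2: P0=I P1=I P2=M  mem[L2]=90
8. P2: store L2 := 90  bus=[-]  L2: P0=I P1=I P2=M  mem[L2]=90
9. P0: load  L2  bus=[BusRd]  L2: P0=S P1=I P2=O  mem[L2]=90
10. P0: load  L2  bus=[-]  L2: P0=S P1=I P2=O  mem[L2]=90
11. P2: load  L2  bus=[-]  L2: P0=S P1=I P2=O  mem[L2]=90
12. P2: store L2 := 80  bus=[BusUpgr]  L2: P0=I P1=I P2=M  mem[L2]=90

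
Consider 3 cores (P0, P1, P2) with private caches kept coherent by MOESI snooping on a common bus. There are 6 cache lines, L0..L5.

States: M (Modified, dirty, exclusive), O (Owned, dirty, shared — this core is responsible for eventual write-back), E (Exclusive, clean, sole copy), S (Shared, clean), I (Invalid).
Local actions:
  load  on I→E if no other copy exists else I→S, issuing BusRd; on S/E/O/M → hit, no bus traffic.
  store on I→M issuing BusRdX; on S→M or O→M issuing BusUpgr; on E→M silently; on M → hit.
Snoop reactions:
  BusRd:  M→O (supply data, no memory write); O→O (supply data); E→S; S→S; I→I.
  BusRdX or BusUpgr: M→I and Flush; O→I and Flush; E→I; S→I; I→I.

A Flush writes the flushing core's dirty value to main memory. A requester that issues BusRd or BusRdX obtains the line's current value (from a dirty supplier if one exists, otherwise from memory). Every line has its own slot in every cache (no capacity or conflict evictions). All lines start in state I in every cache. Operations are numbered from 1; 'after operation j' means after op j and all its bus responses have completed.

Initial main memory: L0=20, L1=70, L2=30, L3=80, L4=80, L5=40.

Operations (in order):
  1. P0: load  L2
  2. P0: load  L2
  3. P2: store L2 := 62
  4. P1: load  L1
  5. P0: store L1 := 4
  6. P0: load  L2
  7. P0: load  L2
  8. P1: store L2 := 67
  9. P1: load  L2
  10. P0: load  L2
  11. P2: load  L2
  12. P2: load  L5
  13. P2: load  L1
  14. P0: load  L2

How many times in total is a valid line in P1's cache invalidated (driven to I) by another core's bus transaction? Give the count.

  op1 P0: load  L2 → E/I/I on L2; bus BusRd; mem=30
  op2 P0: load  L2 → E/I/I on L2; bus (none); mem=30
  op3 P2: store L2 := 62 → I/I/M on L2; bus BusRdX; mem=30
  op4 P1: load  L1 → I/E/I on L1; bus BusRd; mem=70
  op5 P0: store L1 := 4 → M/I/I on L1; bus BusRdX; mem=70
  op6 P0: load  L2 → S/I/O on L2; bus BusRd; mem=30
  op7 P0: load  L2 → S/I/O on L2; bus (none); mem=30
  op8 P1: store L2 := 67 → I/M/I on L2; bus BusRdX Flush; mem=62
  op9 P1: load  L2 → I/M/I on L2; bus (none); mem=62
  op10 P0: load  L2 → S/O/I on L2; bus BusRd; mem=62
  op11 P2: load  L2 → S/O/S on L2; bus BusRd; mem=62
  op12 P2: load  L5 → I/I/E on L5; bus BusRd; mem=40
  op13 P2: load  L1 → O/I/S on L1; bus BusRd; mem=70
  op14 P0: load  L2 → S/O/S on L2; bus (none); mem=62

invalidations = 1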